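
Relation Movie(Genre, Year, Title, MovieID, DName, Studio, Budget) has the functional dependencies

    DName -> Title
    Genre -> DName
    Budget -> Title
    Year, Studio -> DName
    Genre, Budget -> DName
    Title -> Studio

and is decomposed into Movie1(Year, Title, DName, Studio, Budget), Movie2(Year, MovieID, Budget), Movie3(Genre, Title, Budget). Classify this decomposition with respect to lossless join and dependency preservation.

lossy and not dependency-preserving

Lossless test (chase): Rows 1 and 2 agree on Budget; apply Budget→Title and equate their Title entries. Rows 1 and 2 agree on Title; apply Title→Studio and equate their Studio entries. Rows 1 and 3 agree on Title; apply Title→Studio and equate their Studio entries. Rows 1 and 2 agree on Year, Studio; apply Year, Studio→DName and equate their DName entries. No row becomes fully distinguished — the join is lossy.
Dependency preservation: the restricted closure of {Genre} across the fragments never reaches {DName}, so Genre → DName cannot be enforced without a join — not preserved.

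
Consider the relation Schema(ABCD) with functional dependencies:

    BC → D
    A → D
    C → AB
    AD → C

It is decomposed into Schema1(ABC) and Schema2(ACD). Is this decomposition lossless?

Common attributes: Schema1 ∩ Schema2 = {AC}.
Closure of {AC}: A → D applies, adding D; C → AB applies, adding B. So (AC)⁺ = {ABCD}.
This closure contains every attribute of Schema1, so Schema1 ∩ Schema2 → Schema1. The join is lossless.

Yes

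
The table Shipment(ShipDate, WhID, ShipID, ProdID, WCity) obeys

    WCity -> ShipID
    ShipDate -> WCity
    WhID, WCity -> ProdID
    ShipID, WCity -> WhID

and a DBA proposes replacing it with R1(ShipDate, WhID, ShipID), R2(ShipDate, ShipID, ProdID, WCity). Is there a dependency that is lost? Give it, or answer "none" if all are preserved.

ShipID, WCity -> WhID

Check ShipID, WCity → WhID: no single fragment contains all of {WhID, ShipID, WCity}, and the restricted closure of {ShipID, WCity} across the fragments never reaches {WhID}.
WCity → ShipID is preserved.
ShipDate → WCity is preserved.
WhID, WCity → ProdID is preserved.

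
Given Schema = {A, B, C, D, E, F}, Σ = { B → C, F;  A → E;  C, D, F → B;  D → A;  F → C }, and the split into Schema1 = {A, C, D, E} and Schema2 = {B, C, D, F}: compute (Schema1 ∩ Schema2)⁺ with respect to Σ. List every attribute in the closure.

A, C, D, E

Schema1 ∩ Schema2 = {C, D}.
D → A applies, adding A
A → E applies, adding E
Closure: {A, C, D, E}.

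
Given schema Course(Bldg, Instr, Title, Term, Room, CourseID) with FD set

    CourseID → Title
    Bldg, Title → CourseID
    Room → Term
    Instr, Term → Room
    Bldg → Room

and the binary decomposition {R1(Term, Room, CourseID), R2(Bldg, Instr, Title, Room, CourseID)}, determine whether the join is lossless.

Yes

Common attributes: R1 ∩ R2 = {Room, CourseID}.
Closure of {Room, CourseID}: CourseID → Title applies, adding Title; Room → Term applies, adding Term. So (Room, CourseID)⁺ = {Title, Term, Room, CourseID}.
This closure contains every attribute of R1, so R1 ∩ R2 → R1. The join is lossless.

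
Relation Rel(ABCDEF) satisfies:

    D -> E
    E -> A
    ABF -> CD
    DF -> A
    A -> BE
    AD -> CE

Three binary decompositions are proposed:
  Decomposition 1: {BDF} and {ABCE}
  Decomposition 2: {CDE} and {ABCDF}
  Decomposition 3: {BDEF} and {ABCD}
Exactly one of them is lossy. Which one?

Decomposition 1: common = {B}, closure = {B} → lossy.
Decomposition 2: common = {CD}, closure = {ABCDE} → lossless.
Decomposition 3: common = {BD}, closure = {ABCDE} → lossless.

Decomposition 1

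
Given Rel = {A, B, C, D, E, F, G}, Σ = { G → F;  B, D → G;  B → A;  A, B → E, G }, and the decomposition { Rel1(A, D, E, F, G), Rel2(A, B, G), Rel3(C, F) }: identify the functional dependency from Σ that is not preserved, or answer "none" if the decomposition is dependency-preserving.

Check A, B → E, G: no single fragment contains all of {A, B, E, G}, and the restricted closure of {A, B} across the fragments never reaches {E, G}.
G → F is preserved.
B, D → G is preserved.
B → A is preserved.

A, B → E, G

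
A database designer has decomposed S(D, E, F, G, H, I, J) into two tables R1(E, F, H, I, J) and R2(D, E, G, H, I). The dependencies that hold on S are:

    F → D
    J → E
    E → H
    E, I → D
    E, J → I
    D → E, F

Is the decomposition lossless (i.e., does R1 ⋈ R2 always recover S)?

Common attributes: R1 ∩ R2 = {E, H, I}.
Closure of {E, H, I}: E, I → D applies, adding D; D → E, F applies, adding F. So (E, H, I)⁺ = {D, E, F, H, I}.
The closure contains neither all of R1 = {E, F, H, I, J} nor all of R2 = {D, E, G, H, I}, so the common attributes are not a superkey of either fragment. The join is lossy.

No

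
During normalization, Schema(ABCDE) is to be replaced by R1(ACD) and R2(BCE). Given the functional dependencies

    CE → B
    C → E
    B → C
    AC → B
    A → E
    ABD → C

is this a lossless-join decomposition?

Yes

Common attributes: R1 ∩ R2 = {C}.
Closure of {C}: C → E applies, adding E; CE → B applies, adding B. So (C)⁺ = {BCE}.
This closure contains every attribute of R2, so R1 ∩ R2 → R2. The join is lossless.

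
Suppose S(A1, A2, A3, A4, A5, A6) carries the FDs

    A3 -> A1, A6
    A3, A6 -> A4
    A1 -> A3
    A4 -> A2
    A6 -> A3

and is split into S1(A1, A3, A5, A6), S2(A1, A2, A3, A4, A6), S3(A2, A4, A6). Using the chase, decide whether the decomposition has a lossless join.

Yes

Chase test. Columns are A1, A2, A3, A4, A5, A6; row i has aⱼ where attribute j ∈ Si, else bᵢⱼ.
Initial tableau (one row per fragment):
  row 1: a1 b12 a3 b14 a5 a6
  row 2: a1 a2 a3 a4 b25 a6
  row 3: b31 a2 b33 a4 b35 a6
Rows 1 and 2 agree on A3, A6; apply A3, A6→A4 and equate their A4 entries.
Rows 1 and 2 agree on A4; apply A4→A2 and equate their A2 entries.
Rows 1 and 3 agree on A6; apply A6→A3 and equate their A3 entries.
Rows 1 and 3 agree on A3; apply A3→A1, A6 and equate their A1, A6 entries.
Row 1 is now all distinguished symbols — the join is lossless.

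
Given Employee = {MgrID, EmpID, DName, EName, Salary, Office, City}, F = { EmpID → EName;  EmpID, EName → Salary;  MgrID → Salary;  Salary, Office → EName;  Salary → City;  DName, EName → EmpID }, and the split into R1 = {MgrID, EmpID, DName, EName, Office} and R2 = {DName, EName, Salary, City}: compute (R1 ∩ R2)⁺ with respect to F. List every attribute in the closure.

R1 ∩ R2 = {DName, EName}.
DName, EName → EmpID applies, adding EmpID
EmpID, EName → Salary applies, adding Salary
Salary → City applies, adding City
Closure: {EmpID, DName, EName, Salary, City}.

EmpID, DName, EName, Salary, City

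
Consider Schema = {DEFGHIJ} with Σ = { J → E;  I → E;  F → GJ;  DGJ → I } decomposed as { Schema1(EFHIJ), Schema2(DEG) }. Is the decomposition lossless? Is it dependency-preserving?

Lossless test: (E)⁺ = {E}, which is a superkey of neither fragment — lossy.
Dependency preservation: the restricted closure of {F} across the fragments never reaches {GJ}, so F → GJ cannot be enforced without a join — not preserved.

lossy and not dependency-preserving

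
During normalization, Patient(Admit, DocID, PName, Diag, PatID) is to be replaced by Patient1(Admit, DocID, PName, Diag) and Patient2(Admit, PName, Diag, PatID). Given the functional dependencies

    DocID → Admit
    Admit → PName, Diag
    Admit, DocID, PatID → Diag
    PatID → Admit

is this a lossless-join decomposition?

Common attributes: Patient1 ∩ Patient2 = {Admit, PName, Diag}.
No dependency enlarges {Admit, PName, Diag}, so (Admit, PName, Diag)⁺ = {Admit, PName, Diag}.
The closure contains neither all of Patient1 = {Admit, DocID, PName, Diag} nor all of Patient2 = {Admit, PName, Diag, PatID}, so the common attributes are not a superkey of either fragment. The join is lossy.

No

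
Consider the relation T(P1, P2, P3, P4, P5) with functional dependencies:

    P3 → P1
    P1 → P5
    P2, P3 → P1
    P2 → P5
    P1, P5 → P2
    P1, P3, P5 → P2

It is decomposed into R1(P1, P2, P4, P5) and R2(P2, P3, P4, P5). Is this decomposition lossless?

No

Common attributes: R1 ∩ R2 = {P2, P4, P5}.
No dependency enlarges {P2, P4, P5}, so (P2, P4, P5)⁺ = {P2, P4, P5}.
The closure contains neither all of R1 = {P1, P2, P4, P5} nor all of R2 = {P2, P3, P4, P5}, so the common attributes are not a superkey of either fragment. The join is lossy.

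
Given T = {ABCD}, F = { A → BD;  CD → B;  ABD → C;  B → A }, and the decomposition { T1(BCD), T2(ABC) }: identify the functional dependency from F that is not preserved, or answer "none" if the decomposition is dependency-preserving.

none

A → BD: restricted closure across fragments reaches BD.
CD → B lies within T1.
ABD → C: restricted closure across fragments reaches C.
B → A lies within T2.
Every dependency is enforceable on the fragments, so the decomposition is dependency-preserving.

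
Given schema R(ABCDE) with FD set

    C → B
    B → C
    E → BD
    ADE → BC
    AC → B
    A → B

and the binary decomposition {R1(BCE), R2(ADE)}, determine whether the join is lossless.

Common attributes: R1 ∩ R2 = {E}.
Closure of {E}: E → BD applies, adding BD; B → C applies, adding C. So (E)⁺ = {BCDE}.
This closure contains every attribute of R1, so R1 ∩ R2 → R1. The join is lossless.

Yes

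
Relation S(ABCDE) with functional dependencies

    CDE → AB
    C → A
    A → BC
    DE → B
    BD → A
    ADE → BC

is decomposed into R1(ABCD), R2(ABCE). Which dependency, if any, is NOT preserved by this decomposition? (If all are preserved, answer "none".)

DE → B

Check DE → B: no single fragment contains all of {BDE}, and the restricted closure of {DE} across the fragments never reaches {B}.
CDE → AB is preserved.
C → A is preserved.
A → BC is preserved.
BD → A is preserved.
ADE → BC is preserved.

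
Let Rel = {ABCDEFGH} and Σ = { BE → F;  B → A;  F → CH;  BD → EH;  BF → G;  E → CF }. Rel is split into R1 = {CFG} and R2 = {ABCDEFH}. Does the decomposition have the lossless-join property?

Common attributes: R1 ∩ R2 = {CF}.
Closure of {CF}: F → CH applies, adding H. So (CF)⁺ = {CFH}.
The closure contains neither all of R1 = {CFG} nor all of R2 = {ABCDEFH}, so the common attributes are not a superkey of either fragment. The join is lossy.

No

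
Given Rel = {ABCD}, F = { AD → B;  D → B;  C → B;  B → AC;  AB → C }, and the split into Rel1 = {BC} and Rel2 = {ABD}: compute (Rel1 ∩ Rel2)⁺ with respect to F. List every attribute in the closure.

ABC

Rel1 ∩ Rel2 = {B}.
B → AC applies, adding AC
Closure: {ABC}.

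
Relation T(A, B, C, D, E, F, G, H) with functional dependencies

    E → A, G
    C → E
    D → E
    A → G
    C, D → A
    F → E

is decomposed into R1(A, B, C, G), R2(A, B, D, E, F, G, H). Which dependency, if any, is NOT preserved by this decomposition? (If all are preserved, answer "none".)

Check C → E: no single fragment contains all of {C, E}, and the restricted closure of {C} across the fragments never reaches {E}.
E → A, G is preserved.
D → E is preserved.
A → G is preserved.
C, D → A is preserved.
F → E is preserved.

C → E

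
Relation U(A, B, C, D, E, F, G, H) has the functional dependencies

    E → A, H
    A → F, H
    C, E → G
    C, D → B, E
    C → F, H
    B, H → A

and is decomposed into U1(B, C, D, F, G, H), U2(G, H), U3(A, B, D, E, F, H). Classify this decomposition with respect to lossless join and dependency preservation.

lossy and not dependency-preserving

Lossless test (chase): Rows 1 and 3 agree on B, H; apply B, H→A and equate their A entries. No row becomes fully distinguished — the join is lossy.
Dependency preservation: the restricted closure of {C, E} across the fragments never reaches {G}, so C, E → G cannot be enforced without a join — not preserved.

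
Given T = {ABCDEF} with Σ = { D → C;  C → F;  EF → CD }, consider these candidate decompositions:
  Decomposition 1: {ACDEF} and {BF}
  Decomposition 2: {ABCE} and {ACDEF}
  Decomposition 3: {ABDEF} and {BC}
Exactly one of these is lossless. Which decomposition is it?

Decomposition 2

Decomposition 1: common = {F}, closure = {F} → lossy.
Decomposition 2: common = {ACE}, closure = {ACDEF} → lossless.
Decomposition 3: common = {B}, closure = {B} → lossy.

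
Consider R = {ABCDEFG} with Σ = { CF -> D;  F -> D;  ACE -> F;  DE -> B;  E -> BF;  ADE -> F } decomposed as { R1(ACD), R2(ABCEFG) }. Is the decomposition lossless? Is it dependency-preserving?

Lossless test: (AC)⁺ = {AC}, which is a superkey of neither fragment — lossy.
Dependency preservation: the restricted closure of {CF} across the fragments never reaches {D}, so CF → D cannot be enforced without a join — not preserved.

lossy and not dependency-preserving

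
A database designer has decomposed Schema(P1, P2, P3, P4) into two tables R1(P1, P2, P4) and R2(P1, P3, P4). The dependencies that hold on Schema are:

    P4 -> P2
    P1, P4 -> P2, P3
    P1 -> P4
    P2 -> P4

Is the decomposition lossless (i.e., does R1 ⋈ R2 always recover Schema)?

Common attributes: R1 ∩ R2 = {P1, P4}.
Closure of {P1, P4}: P4 → P2 applies, adding P2; P1, P4 → P2, P3 applies, adding P3. So (P1, P4)⁺ = {P1, P2, P3, P4}.
This closure contains every attribute of R1, so R1 ∩ R2 → R1. The join is lossless.

Yes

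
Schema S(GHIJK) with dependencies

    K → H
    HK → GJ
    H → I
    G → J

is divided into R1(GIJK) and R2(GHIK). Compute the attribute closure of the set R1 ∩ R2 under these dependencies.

GHIJK

R1 ∩ R2 = {GIK}.
K → H applies, adding H
HK → GJ applies, adding J
Closure: {GHIJK}.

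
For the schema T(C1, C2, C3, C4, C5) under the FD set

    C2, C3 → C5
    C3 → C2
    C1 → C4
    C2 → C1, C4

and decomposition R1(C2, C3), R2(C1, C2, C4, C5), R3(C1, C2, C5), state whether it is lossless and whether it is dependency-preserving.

lossy and not dependency-preserving

Lossless test (chase): Rows 2 and 3 agree on C1; apply C1→C4 and equate their C4 entries. Rows 1 and 2 agree on C2; apply C2→C1, C4 and equate their C1, C4 entries. No row becomes fully distinguished — the join is lossy.
Dependency preservation: the restricted closure of {C2, C3} across the fragments never reaches {C5}, so C2, C3 → C5 cannot be enforced without a join — not preserved.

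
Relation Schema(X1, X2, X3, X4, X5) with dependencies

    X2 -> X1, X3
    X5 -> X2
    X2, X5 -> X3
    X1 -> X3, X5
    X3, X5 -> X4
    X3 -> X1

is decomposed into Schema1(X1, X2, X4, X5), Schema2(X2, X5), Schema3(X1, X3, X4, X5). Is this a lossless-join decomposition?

Yes

Chase test. Columns are X1, X2, X3, X4, X5; row i has aⱼ where attribute j ∈ Schemai, else bᵢⱼ.
Initial tableau (one row per fragment):
  row 1: a1 a2 b13 a4 a5
  row 2: b21 a2 b23 b24 a5
  row 3: a1 b32 a3 a4 a5
Rows 1 and 2 agree on X2; apply X2→X1, X3 and equate their X1, X3 entries.
Rows 1 and 3 agree on X5; apply X5→X2 and equate their X2 entries.
Rows 1 and 3 agree on X2, X5; apply X2, X5→X3 and equate their X3 entries.
Rows 1 and 2 agree on X3, X5; apply X3, X5→X4 and equate their X4 entries.
Row 1 is now all distinguished symbols — the join is lossless.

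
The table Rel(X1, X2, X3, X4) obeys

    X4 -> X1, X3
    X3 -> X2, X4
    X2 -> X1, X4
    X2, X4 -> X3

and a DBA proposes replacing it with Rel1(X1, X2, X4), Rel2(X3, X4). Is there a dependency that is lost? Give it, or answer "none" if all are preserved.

X4 → X1, X3: restricted closure across fragments reaches X1, X3.
X3 → X2, X4: restricted closure across fragments reaches X2, X4.
X2 → X1, X4 lies within Rel1.
X2, X4 → X3: restricted closure across fragments reaches X3.
Every dependency is enforceable on the fragments, so the decomposition is dependency-preserving.

none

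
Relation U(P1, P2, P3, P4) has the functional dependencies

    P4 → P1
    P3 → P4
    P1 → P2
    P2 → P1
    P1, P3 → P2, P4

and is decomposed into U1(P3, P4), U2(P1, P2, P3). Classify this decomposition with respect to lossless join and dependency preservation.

Lossless test: (P3)⁺ = {P1, P2, P3, P4}, which contains all of one fragment — lossless.
Dependency preservation: the restricted closure of {P4} across the fragments never reaches {P1}, so P4 → P1 cannot be enforced without a join — not preserved.

lossless but not dependency-preserving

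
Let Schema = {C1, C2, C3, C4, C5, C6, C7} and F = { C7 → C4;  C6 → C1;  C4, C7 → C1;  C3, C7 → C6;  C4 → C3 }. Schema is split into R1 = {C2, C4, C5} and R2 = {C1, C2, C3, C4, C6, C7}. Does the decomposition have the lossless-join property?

No

Common attributes: R1 ∩ R2 = {C2, C4}.
Closure of {C2, C4}: C4 → C3 applies, adding C3. So (C2, C4)⁺ = {C2, C3, C4}.
The closure contains neither all of R1 = {C2, C4, C5} nor all of R2 = {C1, C2, C3, C4, C6, C7}, so the common attributes are not a superkey of either fragment. The join is lossy.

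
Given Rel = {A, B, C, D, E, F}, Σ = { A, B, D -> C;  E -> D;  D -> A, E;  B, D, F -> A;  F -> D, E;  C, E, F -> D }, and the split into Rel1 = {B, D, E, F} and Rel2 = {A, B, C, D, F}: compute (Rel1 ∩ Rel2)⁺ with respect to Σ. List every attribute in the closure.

Rel1 ∩ Rel2 = {B, D, F}.
D → A, E applies, adding A, E
A, B, D → C applies, adding C
Closure: {A, B, C, D, E, F}.

A, B, C, D, E, F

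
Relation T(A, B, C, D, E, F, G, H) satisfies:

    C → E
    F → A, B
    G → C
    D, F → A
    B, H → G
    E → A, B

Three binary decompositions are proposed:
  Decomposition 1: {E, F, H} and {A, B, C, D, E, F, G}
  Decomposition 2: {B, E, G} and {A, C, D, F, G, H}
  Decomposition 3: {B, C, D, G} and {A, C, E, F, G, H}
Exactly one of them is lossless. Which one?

Decomposition 1: common = {E, F}, closure = {A, B, E, F} → lossy.
Decomposition 2: common = {G}, closure = {A, B, C, E, G} → lossless.
Decomposition 3: common = {C, G}, closure = {A, B, C, E, G} → lossy.

Decomposition 2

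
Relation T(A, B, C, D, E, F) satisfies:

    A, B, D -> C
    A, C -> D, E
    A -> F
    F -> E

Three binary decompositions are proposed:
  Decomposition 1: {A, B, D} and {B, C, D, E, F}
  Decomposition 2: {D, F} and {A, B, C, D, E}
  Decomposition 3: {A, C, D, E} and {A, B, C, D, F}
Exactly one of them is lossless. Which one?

Decomposition 3

Decomposition 1: common = {B, D}, closure = {B, D} → lossy.
Decomposition 2: common = {D}, closure = {D} → lossy.
Decomposition 3: common = {A, C, D}, closure = {A, C, D, E, F} → lossless.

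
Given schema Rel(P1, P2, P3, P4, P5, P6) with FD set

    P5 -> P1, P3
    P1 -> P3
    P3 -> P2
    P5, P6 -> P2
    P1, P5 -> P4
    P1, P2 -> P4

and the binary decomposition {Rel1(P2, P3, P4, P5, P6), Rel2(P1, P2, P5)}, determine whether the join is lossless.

Yes

Common attributes: Rel1 ∩ Rel2 = {P2, P5}.
Closure of {P2, P5}: P5 → P1, P3 applies, adding P1, P3; P1, P5 → P4 applies, adding P4. So (P2, P5)⁺ = {P1, P2, P3, P4, P5}.
This closure contains every attribute of Rel2, so Rel1 ∩ Rel2 → Rel2. The join is lossless.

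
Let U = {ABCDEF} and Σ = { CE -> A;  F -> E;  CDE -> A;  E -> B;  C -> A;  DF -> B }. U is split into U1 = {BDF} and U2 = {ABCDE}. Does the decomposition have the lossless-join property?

No

Common attributes: U1 ∩ U2 = {BD}.
No dependency enlarges {BD}, so (BD)⁺ = {BD}.
The closure contains neither all of U1 = {BDF} nor all of U2 = {ABCDE}, so the common attributes are not a superkey of either fragment. The join is lossy.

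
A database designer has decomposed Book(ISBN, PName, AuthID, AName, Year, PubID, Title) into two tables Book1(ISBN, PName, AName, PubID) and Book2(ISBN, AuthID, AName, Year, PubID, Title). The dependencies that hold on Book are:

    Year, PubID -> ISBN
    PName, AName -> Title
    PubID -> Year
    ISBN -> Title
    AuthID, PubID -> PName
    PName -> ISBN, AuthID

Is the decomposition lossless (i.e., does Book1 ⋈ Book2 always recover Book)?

Common attributes: Book1 ∩ Book2 = {ISBN, AName, PubID}.
Closure of {ISBN, AName, PubID}: PubID → Year applies, adding Year; ISBN → Title applies, adding Title. So (ISBN, AName, PubID)⁺ = {ISBN, AName, Year, PubID, Title}.
The closure contains neither all of Book1 = {ISBN, PName, AName, PubID} nor all of Book2 = {ISBN, AuthID, AName, Year, PubID, Title}, so the common attributes are not a superkey of either fragment. The join is lossy.

No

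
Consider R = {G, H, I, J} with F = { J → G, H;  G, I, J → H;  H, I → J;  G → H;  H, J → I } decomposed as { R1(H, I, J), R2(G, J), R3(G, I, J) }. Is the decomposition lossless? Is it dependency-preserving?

Lossless test (chase): Rows 1 and 2 agree on J; apply J→G, H and equate their G, H entries. Rows 1 and 3 agree on J; apply J→G, H and equate their G, H entries. Rows 1 and 2 agree on H, J; apply H, J→I and equate their I entries. Row 1 is now all distinguished symbols — the join is lossless.
Dependency preservation: the restricted closure of {G} across the fragments never reaches {H}, so G → H cannot be enforced without a join — not preserved.

lossless but not dependency-preserving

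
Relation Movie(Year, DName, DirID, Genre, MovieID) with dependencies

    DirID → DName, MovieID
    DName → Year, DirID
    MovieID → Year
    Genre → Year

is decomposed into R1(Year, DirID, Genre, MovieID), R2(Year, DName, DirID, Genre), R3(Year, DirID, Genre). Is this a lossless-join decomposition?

Chase test. Columns are Year, DName, DirID, Genre, MovieID; row i has aⱼ where attribute j ∈ Ri, else bᵢⱼ.
Initial tableau (one row per fragment):
  row 1: a1 b12 a3 a4 a5
  row 2: a1 a2 a3 a4 b25
  row 3: a1 b32 a3 a4 b35
Rows 1 and 2 agree on DirID; apply DirID→DName, MovieID and equate their DName, MovieID entries.
Rows 1 and 3 agree on DirID; apply DirID→DName, MovieID and equate their DName, MovieID entries.
Row 1 is now all distinguished symbols — the join is lossless.

Yes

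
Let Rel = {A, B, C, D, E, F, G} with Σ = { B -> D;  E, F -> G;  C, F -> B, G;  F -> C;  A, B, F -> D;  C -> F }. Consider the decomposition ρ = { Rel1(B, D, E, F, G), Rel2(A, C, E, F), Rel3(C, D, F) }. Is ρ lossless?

Yes

Chase test. Columns are A, B, C, D, E, F, G; row i has aⱼ where attribute j ∈ Reli, else bᵢⱼ.
Initial tableau (one row per fragment):
  row 1: b11 a2 b13 a4 a5 a6 a7
  row 2: a1 b22 a3 b24 a5 a6 b27
  row 3: b31 b32 a3 a4 b35 a6 b37
Rows 1 and 2 agree on E, F; apply E, F→G and equate their G entries.
Rows 2 and 3 agree on C, F; apply C, F→B, G and equate their B, G entries.
Rows 1 and 2 agree on F; apply F→C and equate their C entries.
Rows 2 and 3 agree on B; apply B→D and equate their D entries.
Rows 1 and 2 agree on C, F; apply C, F→B, G and equate their B, G entries.
Row 2 is now all distinguished symbols — the join is lossless.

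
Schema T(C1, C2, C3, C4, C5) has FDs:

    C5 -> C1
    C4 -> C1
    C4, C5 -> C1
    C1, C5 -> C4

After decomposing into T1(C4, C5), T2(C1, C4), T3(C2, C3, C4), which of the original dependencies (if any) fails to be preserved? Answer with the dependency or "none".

C5 → C1: restricted closure across fragments reaches C1.
C4 → C1 lies within T2.
C4, C5 → C1: restricted closure across fragments reaches C1.
C1, C5 → C4: restricted closure across fragments reaches C4.
Every dependency is enforceable on the fragments, so the decomposition is dependency-preserving.

none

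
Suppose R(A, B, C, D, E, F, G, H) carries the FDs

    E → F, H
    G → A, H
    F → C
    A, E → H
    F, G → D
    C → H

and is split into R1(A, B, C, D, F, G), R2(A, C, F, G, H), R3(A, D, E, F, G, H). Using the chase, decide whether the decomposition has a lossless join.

No

Chase test. Columns are A, B, C, D, E, F, G, H; row i has aⱼ where attribute j ∈ Ri, else bᵢⱼ.
Initial tableau (one row per fragment):
  row 1: a1 a2 a3 a4 b15 a6 a7 b18
  row 2: a1 b22 a3 b24 b25 a6 a7 a8
  row 3: a1 b32 b33 a4 a5 a6 a7 a8
Rows 1 and 2 agree on G; apply G→A, H and equate their A, H entries.
Rows 1 and 3 agree on F; apply F→C and equate their C entries.
Rows 1 and 2 agree on F, G; apply F, G→D and equate their D entries.
No row becomes fully distinguished — the join is lossy.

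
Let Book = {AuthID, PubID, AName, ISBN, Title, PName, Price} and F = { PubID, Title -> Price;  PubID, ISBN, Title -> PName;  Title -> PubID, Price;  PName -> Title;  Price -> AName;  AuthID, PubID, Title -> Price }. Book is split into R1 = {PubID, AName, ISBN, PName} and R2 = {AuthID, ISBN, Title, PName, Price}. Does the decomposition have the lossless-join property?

Common attributes: R1 ∩ R2 = {ISBN, PName}.
Closure of {ISBN, PName}: PName → Title applies, adding Title; Title → PubID, Price applies, adding PubID, Price; Price → AName applies, adding AName. So (ISBN, PName)⁺ = {PubID, AName, ISBN, Title, PName, Price}.
This closure contains every attribute of R1, so R1 ∩ R2 → R1. The join is lossless.

Yes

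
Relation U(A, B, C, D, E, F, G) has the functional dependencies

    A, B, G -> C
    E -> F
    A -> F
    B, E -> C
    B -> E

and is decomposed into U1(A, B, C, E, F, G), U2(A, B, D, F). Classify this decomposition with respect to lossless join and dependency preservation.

lossy but dependency-preserving

Lossless test: (A, B, F)⁺ = {A, B, C, E, F}, which is a superkey of neither fragment — lossy.
Dependency preservation: every FD's attributes lie within a single fragment, so each can be enforced locally — preserved.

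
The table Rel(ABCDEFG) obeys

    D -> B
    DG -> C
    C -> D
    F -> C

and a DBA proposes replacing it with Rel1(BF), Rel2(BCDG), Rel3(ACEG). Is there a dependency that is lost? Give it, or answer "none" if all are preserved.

F -> C

Check F → C: no single fragment contains all of {CF}, and the restricted closure of {F} across the fragments never reaches {C}.
D → B is preserved.
DG → C is preserved.
C → D is preserved.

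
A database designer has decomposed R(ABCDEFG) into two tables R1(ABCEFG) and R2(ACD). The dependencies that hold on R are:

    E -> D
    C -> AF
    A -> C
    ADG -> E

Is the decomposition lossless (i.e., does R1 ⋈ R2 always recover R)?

No

Common attributes: R1 ∩ R2 = {AC}.
Closure of {AC}: C → AF applies, adding F. So (AC)⁺ = {ACF}.
The closure contains neither all of R1 = {ABCEFG} nor all of R2 = {ACD}, so the common attributes are not a superkey of either fragment. The join is lossy.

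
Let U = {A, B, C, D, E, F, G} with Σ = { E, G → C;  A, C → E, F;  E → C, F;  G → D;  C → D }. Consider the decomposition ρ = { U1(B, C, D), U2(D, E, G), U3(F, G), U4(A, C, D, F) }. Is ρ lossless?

No

Chase test. Columns are A, B, C, D, E, F, G; row i has aⱼ where attribute j ∈ Ui, else bᵢⱼ.
Initial tableau (one row per fragment):
  row 1: b11 a2 a3 a4 b15 b16 b17
  row 2: b21 b22 b23 a4 a5 b26 a7
  row 3: b31 b32 b33 b34 b35 a6 a7
  row 4: a1 b42 a3 a4 b45 a6 b47
Rows 2 and 3 agree on G; apply G→D and equate their D entries.
No row becomes fully distinguished — the join is lossy.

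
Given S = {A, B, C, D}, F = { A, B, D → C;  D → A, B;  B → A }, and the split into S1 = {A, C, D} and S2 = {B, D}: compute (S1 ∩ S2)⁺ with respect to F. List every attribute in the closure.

A, B, C, D

S1 ∩ S2 = {D}.
D → A, B applies, adding A, B
A, B, D → C applies, adding C
Closure: {A, B, C, D}.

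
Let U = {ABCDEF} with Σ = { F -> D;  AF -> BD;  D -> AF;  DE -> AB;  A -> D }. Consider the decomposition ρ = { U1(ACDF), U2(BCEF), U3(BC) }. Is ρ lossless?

Chase test. Columns are ABCDEF; row i has aⱼ where attribute j ∈ Ui, else bᵢⱼ.
Initial tableau (one row per fragment):
  row 1: a1 b12 a3 a4 b15 a6
  row 2: b21 a2 a3 b24 a5 a6
  row 3: b31 a2 a3 b34 b35 b36
Rows 1 and 2 agree on F; apply F→D and equate their D entries.
Rows 1 and 2 agree on D; apply D→AF and equate their AF entries.
Rows 1 and 2 agree on AF; apply AF→BD and equate their BD entries.
Row 2 is now all distinguished symbols — the join is lossless.

Yes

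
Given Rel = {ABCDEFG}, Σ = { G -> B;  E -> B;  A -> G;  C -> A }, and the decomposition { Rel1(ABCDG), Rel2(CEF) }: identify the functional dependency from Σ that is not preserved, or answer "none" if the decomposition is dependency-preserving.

Check E → B: no single fragment contains all of {BE}, and the restricted closure of {E} across the fragments never reaches {B}.
G → B is preserved.
A → G is preserved.
C → A is preserved.

E -> B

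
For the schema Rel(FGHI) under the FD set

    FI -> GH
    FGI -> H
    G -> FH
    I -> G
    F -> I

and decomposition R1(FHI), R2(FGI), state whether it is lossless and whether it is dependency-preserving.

Lossless test: (FI)⁺ = {FGHI}, which contains all of one fragment — lossless.
Dependency preservation: FI → GH; FGI → H; G → FH are not contained in any single fragment, but the restricted closure of each left-hand side across the fragments still reaches the right-hand side; the remaining FDs each lie inside some fragment. All dependencies are preserved.

lossless and dependency-preserving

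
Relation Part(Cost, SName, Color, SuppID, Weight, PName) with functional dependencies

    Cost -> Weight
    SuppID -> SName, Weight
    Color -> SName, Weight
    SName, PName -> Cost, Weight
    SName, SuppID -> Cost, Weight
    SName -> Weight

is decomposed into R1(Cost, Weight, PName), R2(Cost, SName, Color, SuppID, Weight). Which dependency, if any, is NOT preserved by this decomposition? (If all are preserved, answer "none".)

Check SName, PName → Cost, Weight: no single fragment contains all of {Cost, SName, Weight, PName}, and the restricted closure of {SName, PName} across the fragments never reaches {Cost, Weight}.
Cost → Weight is preserved.
SuppID → SName, Weight is preserved.
Color → SName, Weight is preserved.
SName, SuppID → Cost, Weight is preserved.
SName → Weight is preserved.

SName, PName -> Cost, Weight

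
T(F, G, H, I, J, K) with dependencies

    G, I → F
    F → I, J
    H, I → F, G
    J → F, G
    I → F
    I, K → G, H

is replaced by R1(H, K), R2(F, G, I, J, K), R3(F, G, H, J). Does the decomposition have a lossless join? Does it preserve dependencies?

lossy and not dependency-preserving

Lossless test (chase): Rows 2 and 3 agree on F; apply F→I, J and equate their I, J entries. No row becomes fully distinguished — the join is lossy.
Dependency preservation: the restricted closure of {I, K} across the fragments never reaches {G, H}, so I, K → G, H cannot be enforced without a join — not preserved.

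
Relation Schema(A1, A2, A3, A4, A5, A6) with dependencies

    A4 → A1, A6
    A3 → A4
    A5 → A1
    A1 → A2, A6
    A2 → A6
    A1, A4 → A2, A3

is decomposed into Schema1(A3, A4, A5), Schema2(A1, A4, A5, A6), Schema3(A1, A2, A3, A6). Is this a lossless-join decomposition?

Yes

Chase test. Columns are A1, A2, A3, A4, A5, A6; row i has aⱼ where attribute j ∈ Schemai, else bᵢⱼ.
Initial tableau (one row per fragment):
  row 1: b11 b12 a3 a4 a5 b16
  row 2: a1 b22 b23 a4 a5 a6
  row 3: a1 a2 a3 b34 b35 a6
Rows 1 and 2 agree on A4; apply A4→A1, A6 and equate their A1, A6 entries.
Rows 1 and 3 agree on A3; apply A3→A4 and equate their A4 entries.
Rows 1 and 2 agree on A1; apply A1→A2, A6 and equate their A2, A6 entries.
Rows 1 and 3 agree on A1; apply A1→A2, A6 and equate their A2, A6 entries.
Rows 1 and 2 agree on A1, A4; apply A1, A4→A2, A3 and equate their A2, A3 entries.
Row 1 is now all distinguished symbols — the join is lossless.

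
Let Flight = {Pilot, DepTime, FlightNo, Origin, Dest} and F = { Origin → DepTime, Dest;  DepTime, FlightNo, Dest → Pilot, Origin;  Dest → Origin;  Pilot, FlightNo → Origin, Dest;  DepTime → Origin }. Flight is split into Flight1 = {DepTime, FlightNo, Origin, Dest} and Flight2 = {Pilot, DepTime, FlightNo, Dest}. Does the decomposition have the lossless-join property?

Yes

Common attributes: Flight1 ∩ Flight2 = {DepTime, FlightNo, Dest}.
Closure of {DepTime, FlightNo, Dest}: DepTime, FlightNo, Dest → Pilot, Origin applies, adding Pilot, Origin. So (DepTime, FlightNo, Dest)⁺ = {Pilot, DepTime, FlightNo, Origin, Dest}.
This closure contains every attribute of Flight1, so Flight1 ∩ Flight2 → Flight1. The join is lossless.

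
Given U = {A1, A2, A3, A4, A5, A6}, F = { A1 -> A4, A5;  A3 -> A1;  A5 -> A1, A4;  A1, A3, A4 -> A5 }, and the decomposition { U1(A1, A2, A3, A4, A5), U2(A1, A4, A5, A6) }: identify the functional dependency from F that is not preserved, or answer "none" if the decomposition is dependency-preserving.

A1 → A4, A5 lies within U1.
A3 → A1 lies within U1.
A5 → A1, A4 lies within U1.
A1, A3, A4 → A5 lies within U1.
Every dependency is enforceable on the fragments, so the decomposition is dependency-preserving.

none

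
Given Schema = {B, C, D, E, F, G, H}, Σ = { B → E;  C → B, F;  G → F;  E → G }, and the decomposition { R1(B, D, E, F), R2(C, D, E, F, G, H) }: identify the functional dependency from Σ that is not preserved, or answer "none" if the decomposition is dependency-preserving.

Check C → B, F: no single fragment contains all of {B, C, F}, and the restricted closure of {C} across the fragments never reaches {B, F}.
B → E is preserved.
G → F is preserved.
E → G is preserved.

C → B, F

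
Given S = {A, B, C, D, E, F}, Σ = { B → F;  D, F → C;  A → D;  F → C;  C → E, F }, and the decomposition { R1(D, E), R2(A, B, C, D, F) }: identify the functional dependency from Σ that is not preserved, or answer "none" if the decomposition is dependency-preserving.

Check C → E, F: no single fragment contains all of {C, E, F}, and the restricted closure of {C} across the fragments never reaches {E, F}.
B → F is preserved.
D, F → C is preserved.
A → D is preserved.
F → C is preserved.

C → E, F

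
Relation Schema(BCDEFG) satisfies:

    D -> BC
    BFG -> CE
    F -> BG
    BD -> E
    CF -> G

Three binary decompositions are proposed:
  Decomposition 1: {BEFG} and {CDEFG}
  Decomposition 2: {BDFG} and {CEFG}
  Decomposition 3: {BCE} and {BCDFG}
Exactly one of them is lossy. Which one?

Decomposition 3

Decomposition 1: common = {EFG}, closure = {BCEFG} → lossless.
Decomposition 2: common = {FG}, closure = {BCEFG} → lossless.
Decomposition 3: common = {BC}, closure = {BC} → lossy.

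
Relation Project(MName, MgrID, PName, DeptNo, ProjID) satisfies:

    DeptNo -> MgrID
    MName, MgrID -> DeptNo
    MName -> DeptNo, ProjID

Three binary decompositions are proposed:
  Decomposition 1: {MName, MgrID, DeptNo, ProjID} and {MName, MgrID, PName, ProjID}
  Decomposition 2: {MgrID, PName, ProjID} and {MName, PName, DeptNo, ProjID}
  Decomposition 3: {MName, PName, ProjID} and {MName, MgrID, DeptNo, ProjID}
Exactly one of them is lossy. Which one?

Decomposition 2

Decomposition 1: common = {MName, MgrID, ProjID}, closure = {MName, MgrID, DeptNo, ProjID} → lossless.
Decomposition 2: common = {PName, ProjID}, closure = {PName, ProjID} → lossy.
Decomposition 3: common = {MName, ProjID}, closure = {MName, MgrID, DeptNo, ProjID} → lossless.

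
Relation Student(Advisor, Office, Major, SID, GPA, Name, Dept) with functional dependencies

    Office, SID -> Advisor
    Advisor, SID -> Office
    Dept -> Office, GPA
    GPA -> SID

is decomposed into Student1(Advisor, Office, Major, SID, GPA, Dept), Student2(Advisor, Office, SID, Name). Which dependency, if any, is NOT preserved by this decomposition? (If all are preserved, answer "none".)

Office, SID → Advisor lies within Student1.
Advisor, SID → Office lies within Student1.
Dept → Office, GPA lies within Student1.
GPA → SID lies within Student1.
Every dependency is enforceable on the fragments, so the decomposition is dependency-preserving.

none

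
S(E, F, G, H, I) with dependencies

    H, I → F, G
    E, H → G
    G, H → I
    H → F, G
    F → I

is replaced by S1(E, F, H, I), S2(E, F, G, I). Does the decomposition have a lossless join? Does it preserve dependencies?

Lossless test: (E, F, I)⁺ = {E, F, I}, which is a superkey of neither fragment — lossy.
Dependency preservation: the restricted closure of {H, I} across the fragments never reaches {F, G}, so H, I → F, G cannot be enforced without a join — not preserved.

lossy and not dependency-preserving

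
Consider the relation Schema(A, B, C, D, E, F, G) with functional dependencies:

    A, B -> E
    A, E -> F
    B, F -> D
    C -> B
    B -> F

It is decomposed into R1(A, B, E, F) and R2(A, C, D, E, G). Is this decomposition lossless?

No

Common attributes: R1 ∩ R2 = {A, E}.
Closure of {A, E}: A, E → F applies, adding F. So (A, E)⁺ = {A, E, F}.
The closure contains neither all of R1 = {A, B, E, F} nor all of R2 = {A, C, D, E, G}, so the common attributes are not a superkey of either fragment. The join is lossy.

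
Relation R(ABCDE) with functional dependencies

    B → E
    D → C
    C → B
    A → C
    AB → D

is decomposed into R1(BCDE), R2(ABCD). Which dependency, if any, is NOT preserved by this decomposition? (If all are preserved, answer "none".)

none

B → E lies within R1.
D → C lies within R1.
C → B lies within R1.
A → C lies within R2.
AB → D lies within R2.
Every dependency is enforceable on the fragments, so the decomposition is dependency-preserving.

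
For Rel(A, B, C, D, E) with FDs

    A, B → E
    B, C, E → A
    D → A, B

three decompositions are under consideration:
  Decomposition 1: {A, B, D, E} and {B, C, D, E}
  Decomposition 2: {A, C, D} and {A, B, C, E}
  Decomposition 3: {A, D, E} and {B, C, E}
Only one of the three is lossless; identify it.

Decomposition 1: common = {B, D, E}, closure = {A, B, D, E} → lossless.
Decomposition 2: common = {A, C}, closure = {A, C} → lossy.
Decomposition 3: common = {E}, closure = {E} → lossy.

Decomposition 1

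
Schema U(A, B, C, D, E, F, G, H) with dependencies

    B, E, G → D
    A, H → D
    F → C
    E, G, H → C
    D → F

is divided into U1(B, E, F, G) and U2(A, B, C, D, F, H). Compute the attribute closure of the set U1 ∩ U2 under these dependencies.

U1 ∩ U2 = {B, F}.
F → C applies, adding C
Closure: {B, C, F}.

B, C, F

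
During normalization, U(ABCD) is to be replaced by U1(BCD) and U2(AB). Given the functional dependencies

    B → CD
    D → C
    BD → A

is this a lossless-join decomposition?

Common attributes: U1 ∩ U2 = {B}.
Closure of {B}: B → CD applies, adding CD; BD → A applies, adding A. So (B)⁺ = {ABCD}.
This closure contains every attribute of U1, so U1 ∩ U2 → U1. The join is lossless.

Yes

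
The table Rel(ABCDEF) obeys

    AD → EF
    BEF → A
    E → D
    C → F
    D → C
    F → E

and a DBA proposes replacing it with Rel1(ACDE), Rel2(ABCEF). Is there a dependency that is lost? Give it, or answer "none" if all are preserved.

AD → EF: restricted closure across fragments reaches EF.
BEF → A lies within Rel2.
E → D lies within Rel1.
C → F lies within Rel2.
D → C lies within Rel1.
F → E lies within Rel2.
Every dependency is enforceable on the fragments, so the decomposition is dependency-preserving.

none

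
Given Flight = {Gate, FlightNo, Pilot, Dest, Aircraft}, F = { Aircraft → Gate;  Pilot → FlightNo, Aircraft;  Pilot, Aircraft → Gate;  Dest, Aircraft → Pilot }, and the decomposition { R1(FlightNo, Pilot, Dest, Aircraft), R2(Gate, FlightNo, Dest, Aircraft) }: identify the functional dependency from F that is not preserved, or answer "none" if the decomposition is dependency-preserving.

none

Aircraft → Gate lies within R2.
Pilot → FlightNo, Aircraft lies within R1.
Pilot, Aircraft → Gate: restricted closure across fragments reaches Gate.
Dest, Aircraft → Pilot lies within R1.
Every dependency is enforceable on the fragments, so the decomposition is dependency-preserving.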